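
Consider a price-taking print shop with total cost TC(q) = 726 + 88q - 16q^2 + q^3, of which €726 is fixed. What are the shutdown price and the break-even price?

AVC = 88 - 16q + q^2; minimized at q = 8, giving min AVC = €24. That is the shutdown price.
ATC = 726/q + 88 - 16q + q^2. Setting dATC/dq = −726/q^2 − 16 + 2q = 0 gives q = 11 (since 2·11^3 − 16·11^2 = 726).
min ATC = 726/11 + 88 − 16·11 + 11^2 = €99. That is the break-even price.
For €24 ≤ P < €99 the firm produces at a loss; below €24 it shuts down.

Shutdown price = €24; break-even price = €99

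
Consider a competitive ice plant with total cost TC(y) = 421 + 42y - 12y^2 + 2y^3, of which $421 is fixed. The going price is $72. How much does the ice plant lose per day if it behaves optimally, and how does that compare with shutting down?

Profit = -$221 at y = 5

AVC = 42 - 12y + 2y^2; min AVC = $24 at y = 3. Since P = $72 ≥ min AVC, the firm produces.
With MC = 42 - 24y + 6y^2, P = MC on the upward-sloping part at y* = 5.
TR = 72·5 = 360. TC = 421 + 160 = 581. Profit = 360 − 581 = -$221.
By producing, the firm covers all variable cost plus $200 of fixed cost; shutting down would lose the full $421.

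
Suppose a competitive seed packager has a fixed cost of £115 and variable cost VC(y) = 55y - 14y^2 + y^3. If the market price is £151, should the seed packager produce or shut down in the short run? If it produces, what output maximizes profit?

Produce at y = 12

Variable cost is VC = 55y - 14y^2 + y^3, so AVC = VC/y = 55 - 14y + y^2 and MC = dTC/dy = 55 - 28y + 3y^2.
AVC hits its minimum where MC = AVC, at y = 7, giving min AVC = 55 - 14·7 + 7^2 = £6.
Since P = £151 ≥ min AVC = £6, price covers variable cost and the firm should produce.
Solving P = MC: -96 - 28y + 3y^2 = 0 ⇒ y = -8/3 or 12. On the upward-sloping branch, y* = 12.
Check: AVC at y = 12 is £31 ≤ P, so revenue covers variable cost.
Profit = P·y − TC = 151·12 − 487 = £1325.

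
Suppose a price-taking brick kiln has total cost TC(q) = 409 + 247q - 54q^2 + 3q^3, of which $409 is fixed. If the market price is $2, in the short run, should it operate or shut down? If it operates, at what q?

Shut down

From TC, MC = TC'(q) = 247 - 108q + 9q^2 and AVC = VC/q = 247 - 54q + 3q^2.
AVC is minimized where dAVC/dq = -54 + 6q = 0, at q = 9; min AVC = 247 - 54·9 + 3·9^2 = $4.
With P < min AVC ($2 < $4), every unit sold adds to the loss.
The firm minimizes its loss by shutting down and losing only its fixed cost of $409.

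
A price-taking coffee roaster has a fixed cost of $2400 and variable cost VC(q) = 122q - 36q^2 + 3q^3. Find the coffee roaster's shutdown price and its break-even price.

Shutdown price = min AVC. AVC = 122 - 36q + 3q^2, with vertex at q = 6 and minimum $14.
ATC = 2400/q + 122 - 36q + 3q^2. Setting dATC/dq = −2400/q^2 − 36 + 6q = 0 gives q = 10 (since 6·10^3 − 36·10^2 = 2400).
min ATC = 2400/10 + 122 − 36·10 + 3·10^2 = $302. That is the break-even price.
For $14 ≤ P < $302 the firm produces at a loss; below $14 it shuts down.

Shutdown price = $14; break-even price = $302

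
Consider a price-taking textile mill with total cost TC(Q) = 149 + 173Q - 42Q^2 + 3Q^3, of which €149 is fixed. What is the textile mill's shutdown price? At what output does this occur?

€26 per unit, at Q = 7

The shutdown price is the minimum of AVC. VC = 173Q - 42Q^2 + 3Q^3, so AVC = 173 - 42Q + 3Q^2.
At the minimum of AVC, MC = AVC. MC = 173 - 84Q + 9Q^2; setting MC = AVC gives 6Q^2 - 42Q = 0, so Q = 7. min AVC = 26.
For P < €26 the firm produces nothing.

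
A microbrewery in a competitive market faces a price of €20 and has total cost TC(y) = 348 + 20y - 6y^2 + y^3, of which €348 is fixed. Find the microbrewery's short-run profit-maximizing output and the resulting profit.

AVC = 20 - 6y + y^2; min AVC = €11 at y = 3. Since P = €20 ≥ min AVC, the firm produces.
With MC = 20 - 12y + 3y^2, P = MC on the upward-sloping part at y* = 4.
TR = 20·4 = 80. TC = 348 + 48 = 396. Profit = 80 − 396 = -€316.
By producing, the firm covers all variable cost plus €32 of fixed cost; shutting down would lose the full €348.

Profit = -€316 at y = 4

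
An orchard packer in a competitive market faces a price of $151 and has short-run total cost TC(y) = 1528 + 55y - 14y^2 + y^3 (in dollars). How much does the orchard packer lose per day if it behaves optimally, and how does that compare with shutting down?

Profit = -$88 at y = 12

AVC = 55 - 14y + y^2; min AVC = $6 at y = 7. Since P = $151 ≥ min AVC, the firm produces.
With MC = 55 - 28y + 3y^2, P = MC on the upward-sloping part at y* = 12.
TR = 151·12 = 1812. TC = 1528 + 372 = 1900. Profit = 1812 − 1900 = -$88.
By producing, the firm covers all variable cost plus $1440 of fixed cost; shutting down would lose the full $1528.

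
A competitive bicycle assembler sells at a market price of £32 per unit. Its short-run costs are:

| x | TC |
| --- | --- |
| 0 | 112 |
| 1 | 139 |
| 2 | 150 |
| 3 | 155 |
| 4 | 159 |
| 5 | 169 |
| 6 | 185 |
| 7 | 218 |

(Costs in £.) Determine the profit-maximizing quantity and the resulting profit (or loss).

Tabulate TR − TC: x=0: -112; x=1: -107; x=2: -86; x=3: -59; x=4: -31; x=5: -9; x=6: 7; x=7: 6.
Profit is maximized at x = 6. AVC there is 73/6 = £12.17 ≤ P, so producing beats shutting down (which would give -£112).

x = 6; profit = £7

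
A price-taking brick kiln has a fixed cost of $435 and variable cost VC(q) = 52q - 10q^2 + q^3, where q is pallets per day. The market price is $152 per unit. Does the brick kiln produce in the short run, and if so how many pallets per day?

Variable cost is VC = 52q - 10q^2 + q^3, so AVC = VC/q = 52 - 10q + q^2 and MC = dTC/dq = 52 - 20q + 3q^2.
AVC is minimized where dAVC/dq = -10 + 2q = 0, at q = 5; min AVC = 52 - 10·5 + 5^2 = $27.
P = $152 exceeds min AVC = $27, so the firm stays open.
Set P = MC: 152 = 52 - 20q + 3q^2 → -100 - 20q + 3q^2 = 0. The roots are q = -10/3 and q = 10; the profit-maximizing output is on the rising part of MC, so q* = 10.
Check: AVC at q = 10 is $52 ≤ P, so revenue covers variable cost.
Profit = P·q − TC = 152·10 − 955 = $565.

Produce at q = 10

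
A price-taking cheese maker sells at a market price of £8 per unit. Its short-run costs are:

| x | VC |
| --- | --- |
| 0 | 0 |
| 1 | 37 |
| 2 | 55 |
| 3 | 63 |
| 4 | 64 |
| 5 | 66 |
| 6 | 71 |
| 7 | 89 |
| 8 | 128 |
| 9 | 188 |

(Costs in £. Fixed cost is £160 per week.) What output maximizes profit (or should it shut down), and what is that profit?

Tabulate TR − TC: x=0: -160; x=1: -189; x=2: -199; x=3: -199; x=4: -192; x=5: -186; x=6: -183; x=7: -193; x=8: -224; x=9: -276.
Profit is highest at x = 0. Equivalently, the lowest AVC in the table is 71/6 ≈ £11.83 at x = 6, and P = £8 falls below it — price never covers variable cost, so the firm shuts down and loses only its fixed cost.

x = 0 (shut down); profit = -£160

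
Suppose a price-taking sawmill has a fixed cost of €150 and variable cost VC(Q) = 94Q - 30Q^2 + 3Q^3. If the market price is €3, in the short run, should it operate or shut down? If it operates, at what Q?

Shut down

Strip out fixed cost: VC = 94Q - 30Q^2 + 3Q^3. Then AVC = 94 - 30Q + 3Q^2 and MC = 94 - 60Q + 9Q^2.
AVC hits its minimum where MC = AVC, at Q = 5, giving min AVC = 94 - 30·5 + 3·5^2 = €19.
With P < min AVC (€3 < €19), every unit sold adds to the loss.
The firm minimizes its loss by shutting down and losing only its fixed cost of €150.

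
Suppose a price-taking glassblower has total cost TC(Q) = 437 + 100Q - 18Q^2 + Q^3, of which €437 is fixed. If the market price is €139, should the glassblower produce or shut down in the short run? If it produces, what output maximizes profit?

Produce at Q = 13

Variable cost is VC = 100Q - 18Q^2 + Q^3, so AVC = VC/Q = 100 - 18Q + Q^2 and MC = dTC/dQ = 100 - 36Q + 3Q^2.
AVC is minimized where dAVC/dQ = -18 + 2Q = 0, at Q = 9; min AVC = 100 - 18·9 + 9^2 = €19.
P = €139 exceeds min AVC = €19, so the firm stays open.
P = MC gives -39 - 36Q + 3Q^2 = 0, with roots -1 and 13. Take the larger (rising MC): Q* = 13.
Check: AVC at Q = 13 is €35 ≤ P, so revenue covers variable cost.
Profit = P·Q − TC = 139·13 − 892 = €915.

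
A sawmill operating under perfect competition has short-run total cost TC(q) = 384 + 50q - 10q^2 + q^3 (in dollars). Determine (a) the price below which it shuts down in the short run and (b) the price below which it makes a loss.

Shutdown price = min AVC. AVC = 50 - 10q + q^2, with vertex at q = 5 and minimum $25.
ATC = 384/q + 50 - 10q + q^2. Setting dATC/dq = −384/q^2 − 10 + 2q = 0 gives q = 8 (since 2·8^3 − 10·8^2 = 384).
min ATC = 384/8 + 50 − 10·8 + 8^2 = $82. That is the break-even price.
Between these two prices the firm operates at a loss; above $82 it earns a profit.

Shutdown price = $25; break-even price = $82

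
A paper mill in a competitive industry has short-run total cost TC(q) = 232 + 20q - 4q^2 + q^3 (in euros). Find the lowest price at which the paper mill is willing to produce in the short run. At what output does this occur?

The firm shuts down when price falls below the minimum of average variable cost. AVC = VC/q = 20 - 4q + q^2.
dAVC/dq = -4 + 2q = 0 gives q = 2. min AVC = 20 - 4·2 + 2^2 = 16.
For P < €16 the firm produces nothing.

€16 per unit, at q = 2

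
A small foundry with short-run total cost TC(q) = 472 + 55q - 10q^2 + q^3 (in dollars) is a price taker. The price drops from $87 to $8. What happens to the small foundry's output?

MC = 55 - 20q + 3q^2; the shutdown threshold is min AVC = $30 (at q = 5).
At P = $87 ≥ min AVC, set P = MC on the rising branch: q = 8.
At P = $8 < min AVC = $30, price no longer covers variable cost at any output, so the firm shuts down: q = 0.

Output falls from 8 to 0 (the firm shuts down)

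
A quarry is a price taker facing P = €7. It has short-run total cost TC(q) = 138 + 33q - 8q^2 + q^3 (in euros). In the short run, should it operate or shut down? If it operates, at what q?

Shut down

Variable cost is VC = 33q - 8q^2 + q^3, so AVC = VC/q = 33 - 8q + q^2 and MC = dTC/dq = 33 - 16q + 3q^2.
AVC hits its minimum where MC = AVC, at q = 4, giving min AVC = 33 - 8·4 + 4^2 = €17.
Since P = €7 < min AVC = €17, price fails to cover variable cost at any output.
Best response: produce nothing and absorb the €138 fixed cost.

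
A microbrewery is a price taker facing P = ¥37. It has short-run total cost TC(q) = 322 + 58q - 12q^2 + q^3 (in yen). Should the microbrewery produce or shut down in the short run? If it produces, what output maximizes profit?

Produce at q = 7

Strip out fixed cost: VC = 58q - 12q^2 + q^3. Then AVC = 58 - 12q + q^2 and MC = 58 - 24q + 3q^2.
The AVC parabola has its vertex at q = 12/2 = 6, where AVC = 58 - 12·6 + 6^2 = ¥22.
Since P = ¥37 ≥ min AVC = ¥22, price covers variable cost and the firm should produce.
P = MC gives 21 - 24q + 3q^2 = 0, with roots 1 and 7. Take the larger (rising MC): q* = 7.
Check: AVC at q = 7 is ¥23 ≤ P, so revenue covers variable cost.
Profit = P·q − TC = 37·7 − 483 = -¥224, a loss, but smaller than the ¥322 fixed cost the firm would lose by shutting down.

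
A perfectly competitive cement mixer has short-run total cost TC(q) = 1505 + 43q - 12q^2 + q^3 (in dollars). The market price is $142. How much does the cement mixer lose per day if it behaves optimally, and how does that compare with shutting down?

Profit = -$295 at q = 11

AVC = 43 - 12q + q^2; min AVC = $7 at q = 6. Since P = $142 ≥ min AVC, the firm produces.
MC = 43 - 24q + 3q^2. Setting P = MC and taking the root on the rising branch gives q* = 11.
TR = 142·11 = 1562. TC = 1505 + 352 = 1857. Profit = 1562 − 1857 = -$295.
By producing, the firm covers all variable cost plus $1210 of fixed cost; shutting down would lose the full $1505.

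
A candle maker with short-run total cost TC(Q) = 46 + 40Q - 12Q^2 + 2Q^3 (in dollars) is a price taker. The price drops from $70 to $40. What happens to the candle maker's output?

Output falls from 5 to 4

MC = 40 - 24Q + 6Q^2; the shutdown threshold is min AVC = $22 (at Q = 3).
At P = $70 ≥ min AVC, set P = MC on the rising branch: Q = 5.
At P = $40 ≥ min AVC, set P = MC: Q = 4. The firm stays open but cuts output.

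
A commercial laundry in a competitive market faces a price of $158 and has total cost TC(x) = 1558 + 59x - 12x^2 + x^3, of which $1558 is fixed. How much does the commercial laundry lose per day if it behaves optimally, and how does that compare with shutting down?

Profit = -$348 at x = 11

AVC = 59 - 12x + x^2 has its minimum $23 at x = 6; price $158 clears that bar, so the firm operates.
With MC = 59 - 24x + 3x^2, P = MC on the upward-sloping part at x* = 11.
TR = 158·11 = 1738. TC = 1558 + 528 = 2086. Profit = 1738 − 2086 = -$348.
That loss of $348 beats the $1558 the firm would lose by shutting down; producing recovers $1210 of fixed cost.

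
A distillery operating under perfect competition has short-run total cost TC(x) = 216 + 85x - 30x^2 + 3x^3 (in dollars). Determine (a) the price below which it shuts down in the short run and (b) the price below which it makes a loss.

Shutdown price = $10; break-even price = $49

AVC = 85 - 30x + 3x^2; minimized at x = 5, giving min AVC = $10. That is the shutdown price.
ATC = 216/x + 85 - 30x + 3x^2. Setting dATC/dx = −216/x^2 − 30 + 6x = 0 gives x = 6 (since 6·6^3 − 30·6^2 = 216).
min ATC = 216/6 + 85 − 30·6 + 3·6^2 = $49. That is the break-even price.
Between these two prices the firm operates at a loss; above $49 it earns a profit.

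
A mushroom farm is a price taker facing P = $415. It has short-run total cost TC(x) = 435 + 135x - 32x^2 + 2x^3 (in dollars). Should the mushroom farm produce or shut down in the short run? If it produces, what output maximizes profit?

Produce at x = 14

From TC, MC = TC'(x) = 135 - 64x + 6x^2 and AVC = VC/x = 135 - 32x + 2x^2.
The AVC parabola has its vertex at x = 32/4 = 8, where AVC = 135 - 32·8 + 2·8^2 = $7.
Since P = $415 ≥ min AVC = $7, price covers variable cost and the firm should produce.
Solving P = MC: -280 - 64x + 6x^2 = 0 ⇒ x = -10/3 or 14. On the upward-sloping branch, x* = 14.
Check: AVC at x = 14 is $79 ≤ P, so revenue covers variable cost.
Profit = P·x − TC = 415·14 − 1541 = $4269.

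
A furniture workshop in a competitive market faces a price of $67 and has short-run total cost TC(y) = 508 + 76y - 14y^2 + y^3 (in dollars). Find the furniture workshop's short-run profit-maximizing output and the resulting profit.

AVC = 76 - 14y + y^2 has its minimum $27 at y = 7; price $67 clears that bar, so the firm operates.
With MC = 76 - 28y + 3y^2, P = MC on the upward-sloping part at y* = 9.
TR = 67·9 = 603. TC = 508 + 279 = 787. Profit = 603 − 787 = -$184.
That loss of $184 beats the $508 the firm would lose by shutting down; producing recovers $324 of fixed cost.

Profit = -$184 at y = 9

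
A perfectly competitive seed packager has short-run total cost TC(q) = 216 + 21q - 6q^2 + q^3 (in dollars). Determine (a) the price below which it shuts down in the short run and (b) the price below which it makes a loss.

Shutdown price = min AVC. AVC = 21 - 6q + q^2, with vertex at q = 3 and minimum $12.
ATC = 216/q + 21 - 6q + q^2. Setting dATC/dq = −216/q^2 − 6 + 2q = 0 gives q = 6 (since 2·6^3 − 6·6^2 = 216).
min ATC = 216/6 + 21 − 6·6 + 6^2 = $57. That is the break-even price.
Between these two prices the firm operates at a loss; above $57 it earns a profit.

Shutdown price = $12; break-even price = $57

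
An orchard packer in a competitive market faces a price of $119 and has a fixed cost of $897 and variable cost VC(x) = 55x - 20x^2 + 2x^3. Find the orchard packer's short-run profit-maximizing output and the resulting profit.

Profit = -$129 at x = 8

AVC = 55 - 20x + 2x^2 has its minimum $5 at x = 5; price $119 clears that bar, so the firm operates.
MC = 55 - 40x + 6x^2. Setting P = MC and taking the root on the rising branch gives x* = 8.
TR = 119·8 = 952. TC = 897 + 184 = 1081. Profit = 952 − 1081 = -$129.
By producing, the firm covers all variable cost plus $768 of fixed cost; shutting down would lose the full $897.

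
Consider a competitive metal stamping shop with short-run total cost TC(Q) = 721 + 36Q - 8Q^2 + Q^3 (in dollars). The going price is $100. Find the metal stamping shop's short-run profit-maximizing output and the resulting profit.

AVC = 36 - 8Q + Q^2 has its minimum $20 at Q = 4; price $100 clears that bar, so the firm operates.
MC = 36 - 16Q + 3Q^2. Setting P = MC and taking the root on the rising branch gives Q* = 8.
TR = 100·8 = 800. TC = 721 + 288 = 1009. Profit = 800 − 1009 = -$209.
By producing, the firm covers all variable cost plus $512 of fixed cost; shutting down would lose the full $721.

Profit = -$209 at Q = 8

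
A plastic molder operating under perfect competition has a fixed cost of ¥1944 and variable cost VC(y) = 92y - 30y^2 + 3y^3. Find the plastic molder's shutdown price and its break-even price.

Shutdown price = ¥17; break-even price = ¥281

Shutdown price = min AVC. AVC = 92 - 30y + 3y^2, with vertex at y = 5 and minimum ¥17.
ATC = 1944/y + 92 - 30y + 3y^2. Setting dATC/dy = −1944/y^2 − 30 + 6y = 0 gives y = 9 (since 6·9^3 − 30·9^2 = 1944).
min ATC = 1944/9 + 92 − 30·9 + 3·9^2 = ¥281. That is the break-even price.
Between these two prices the firm operates at a loss; above ¥281 it earns a profit.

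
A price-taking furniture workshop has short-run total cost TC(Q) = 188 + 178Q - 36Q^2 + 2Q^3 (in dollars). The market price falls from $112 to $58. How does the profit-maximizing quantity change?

Output falls from 11 to 10

AVC = 178 - 36Q + 2Q^2, minimized at Q = 9 where min AVC = $16. MC = 178 - 72Q + 6Q^2.
With P = $112 above the shutdown price, P = MC gives Q = 11.
At P = $58 ≥ min AVC, set P = MC: Q = 10. The firm stays open but cuts output.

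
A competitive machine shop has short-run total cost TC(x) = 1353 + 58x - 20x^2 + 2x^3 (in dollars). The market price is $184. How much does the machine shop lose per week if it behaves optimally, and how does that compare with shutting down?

Profit = -$57 at x = 9

AVC = 58 - 20x + 2x^2 has its minimum $8 at x = 5; price $184 clears that bar, so the firm operates.
MC = 58 - 40x + 6x^2. Setting P = MC and taking the root on the rising branch gives x* = 9.
TR = 184·9 = 1656. TC = 1353 + 360 = 1713. Profit = 1656 − 1713 = -$57.
Shutting down would mean losing the fixed cost of $1353, so operating at a loss of $57 is better by $1296.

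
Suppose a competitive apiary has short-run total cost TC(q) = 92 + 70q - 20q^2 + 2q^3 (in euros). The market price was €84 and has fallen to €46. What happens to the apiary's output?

Output falls from 7 to 6

MC = 70 - 40q + 6q^2; the shutdown threshold is min AVC = €20 (at q = 5).
At P = €84 ≥ min AVC, set P = MC on the rising branch: q = 7.
At P = €46 ≥ min AVC, set P = MC: q = 6. The firm stays open but cuts output.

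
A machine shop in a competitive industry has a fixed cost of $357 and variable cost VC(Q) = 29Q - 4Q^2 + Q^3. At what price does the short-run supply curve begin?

$25 per unit

The shutdown price is the minimum of AVC. VC = 29Q - 4Q^2 + Q^3, so AVC = 29 - 4Q + Q^2.
At the minimum of AVC, MC = AVC. MC = 29 - 8Q + 3Q^2; setting MC = AVC gives 2Q^2 - 4Q = 0, so Q = 2. min AVC = 25.
For P < $25 the firm produces nothing.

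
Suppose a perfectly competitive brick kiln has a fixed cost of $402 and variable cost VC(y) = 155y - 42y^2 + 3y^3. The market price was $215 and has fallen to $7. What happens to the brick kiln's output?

AVC = 155 - 42y + 3y^2, minimized at y = 7 where min AVC = $8. MC = 155 - 84y + 9y^2.
With P = $215 above the shutdown price, P = MC gives y = 10.
At P = $7 < min AVC = $8, price no longer covers variable cost at any output, so the firm shuts down: y = 0.

Output falls from 10 to 0 (the firm shuts down)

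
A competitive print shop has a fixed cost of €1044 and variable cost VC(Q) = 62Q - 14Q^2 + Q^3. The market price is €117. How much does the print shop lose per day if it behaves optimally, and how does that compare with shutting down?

AVC = 62 - 14Q + Q^2 has its minimum €13 at Q = 7; price €117 clears that bar, so the firm operates.
With MC = 62 - 28Q + 3Q^2, P = MC on the upward-sloping part at Q* = 11.
TR = 117·11 = 1287. TC = 1044 + 319 = 1363. Profit = 1287 − 1363 = -€76.
By producing, the firm covers all variable cost plus €968 of fixed cost; shutting down would lose the full €1044.

Profit = -€76 at Q = 11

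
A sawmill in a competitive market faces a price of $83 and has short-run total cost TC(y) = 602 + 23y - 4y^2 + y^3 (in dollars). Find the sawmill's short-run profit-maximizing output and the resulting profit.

AVC = 23 - 4y + y^2; min AVC = $19 at y = 2. Since P = $83 ≥ min AVC, the firm produces.
With MC = 23 - 8y + 3y^2, P = MC on the upward-sloping part at y* = 6.
TR = 83·6 = 498. TC = 602 + 210 = 812. Profit = 498 − 812 = -$314.
That loss of $314 beats the $602 the firm would lose by shutting down; producing recovers $288 of fixed cost.

Profit = -$314 at y = 6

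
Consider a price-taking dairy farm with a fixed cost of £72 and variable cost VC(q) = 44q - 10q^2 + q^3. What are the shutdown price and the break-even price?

Shutdown price = £19; break-even price = £32

AVC = 44 - 10q + q^2; minimized at q = 5, giving min AVC = £19. That is the shutdown price.
ATC = 72/q + 44 - 10q + q^2. Setting dATC/dq = −72/q^2 − 10 + 2q = 0 gives q = 6 (since 2·6^3 − 10·6^2 = 72).
min ATC = 72/6 + 44 − 10·6 + 6^2 = £32. That is the break-even price.
For £19 ≤ P < £32 the firm produces at a loss; below £19 it shuts down.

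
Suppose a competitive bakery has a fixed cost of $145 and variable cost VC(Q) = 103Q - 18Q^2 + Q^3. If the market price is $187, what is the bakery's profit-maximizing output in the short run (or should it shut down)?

Produce at Q = 14

From TC, MC = TC'(Q) = 103 - 36Q + 3Q^2 and AVC = VC/Q = 103 - 18Q + Q^2.
AVC is minimized where dAVC/dQ = -18 + 2Q = 0, at Q = 9; min AVC = 103 - 18·9 + 9^2 = $22.
Because $187 ≥ $22, revenue can cover variable cost; the firm operates.
Set P = MC: 187 = 103 - 36Q + 3Q^2 → -84 - 36Q + 3Q^2 = 0. The roots are Q = -2 and Q = 14; the profit-maximizing output is on the rising part of MC, so Q* = 14.
Check: AVC at Q = 14 is $47 ≤ P, so revenue covers variable cost.
Profit = P·Q − TC = 187·14 − 803 = $1815.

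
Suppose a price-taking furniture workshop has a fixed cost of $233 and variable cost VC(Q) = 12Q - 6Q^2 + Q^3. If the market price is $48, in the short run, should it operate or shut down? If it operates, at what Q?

Strip out fixed cost: VC = 12Q - 6Q^2 + Q^3. Then AVC = 12 - 6Q + Q^2 and MC = 12 - 12Q + 3Q^2.
AVC hits its minimum where MC = AVC, at Q = 3, giving min AVC = 12 - 6·3 + 3^2 = $3.
P = $48 exceeds min AVC = $3, so the firm stays open.
Solving P = MC: -36 - 12Q + 3Q^2 = 0 ⇒ Q = -2 or 6. On the upward-sloping branch, Q* = 6.
Check: AVC at Q = 6 is $12 ≤ P, so revenue covers variable cost.
Profit = P·Q − TC = 48·6 − 305 = -$17, a loss, but smaller than the $233 fixed cost the firm would lose by shutting down.

Produce at Q = 6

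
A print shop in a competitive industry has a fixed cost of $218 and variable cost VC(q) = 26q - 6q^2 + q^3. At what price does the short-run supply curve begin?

The firm shuts down when price falls below the minimum of average variable cost. AVC = VC/q = 26 - 6q + q^2.
dAVC/dq = -6 + 2q = 0 gives q = 3. min AVC = 26 - 6·3 + 3^2 = 17.
So the shutdown price is $17.

$17 per unit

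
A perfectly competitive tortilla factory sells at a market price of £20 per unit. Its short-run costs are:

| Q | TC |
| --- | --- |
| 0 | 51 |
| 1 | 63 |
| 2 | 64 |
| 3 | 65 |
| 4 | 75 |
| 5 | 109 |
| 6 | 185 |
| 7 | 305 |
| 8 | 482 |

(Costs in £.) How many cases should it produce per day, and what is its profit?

Tabulate TR − TC: Q=0: -51; Q=1: -43; Q=2: -24; Q=3: -5; Q=4: 5; Q=5: -9; Q=6: -65; Q=7: -165; Q=8: -322.
Profit is maximized at Q = 4. AVC there is 24/4 = £6 ≤ P, so producing beats shutting down (which would give -£51).

Q = 4; profit = £5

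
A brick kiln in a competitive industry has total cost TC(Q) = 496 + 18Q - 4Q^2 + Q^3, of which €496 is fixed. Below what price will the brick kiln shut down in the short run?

The shutdown price is the minimum of AVC. VC = 18Q - 4Q^2 + Q^3, so AVC = 18 - 4Q + Q^2.
At the minimum of AVC, MC = AVC. MC = 18 - 8Q + 3Q^2; setting MC = AVC gives 2Q^2 - 4Q = 0, so Q = 2. min AVC = 14.
The firm shuts down for any P below €14.

€14 per unit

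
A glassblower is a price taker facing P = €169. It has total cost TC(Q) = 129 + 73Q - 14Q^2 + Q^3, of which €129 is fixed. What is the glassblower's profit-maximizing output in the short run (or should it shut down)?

Produce at Q = 12

Variable cost is VC = 73Q - 14Q^2 + Q^3, so AVC = VC/Q = 73 - 14Q + Q^2 and MC = dTC/dQ = 73 - 28Q + 3Q^2.
AVC is minimized where dAVC/dQ = -14 + 2Q = 0, at Q = 7; min AVC = 73 - 14·7 + 7^2 = €24.
Because €169 ≥ €24, revenue can cover variable cost; the firm operates.
P = MC gives -96 - 28Q + 3Q^2 = 0, with roots -8/3 and 12. Take the larger (rising MC): Q* = 12.
Check: AVC at Q = 12 is €49 ≤ P, so revenue covers variable cost.
Profit = P·Q − TC = 169·12 − 717 = €1311.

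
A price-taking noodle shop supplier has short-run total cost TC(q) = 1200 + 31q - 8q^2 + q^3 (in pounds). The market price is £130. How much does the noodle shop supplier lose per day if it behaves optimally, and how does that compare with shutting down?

AVC = 31 - 8q + q^2; min AVC = £15 at q = 4. Since P = £130 ≥ min AVC, the firm produces.
With MC = 31 - 16q + 3q^2, P = MC on the upward-sloping part at q* = 9.
TR = 130·9 = 1170. TC = 1200 + 360 = 1560. Profit = 1170 − 1560 = -£390.
By producing, the firm covers all variable cost plus £810 of fixed cost; shutting down would lose the full £1200.

Profit = -£390 at q = 9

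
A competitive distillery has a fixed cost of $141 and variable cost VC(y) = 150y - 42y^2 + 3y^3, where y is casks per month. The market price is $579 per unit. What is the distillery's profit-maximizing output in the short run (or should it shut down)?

From TC, MC = TC'(y) = 150 - 84y + 9y^2 and AVC = VC/y = 150 - 42y + 3y^2.
AVC hits its minimum where MC = AVC, at y = 7, giving min AVC = 150 - 42·7 + 3·7^2 = $3.
Since P = $579 ≥ min AVC = $3, price covers variable cost and the firm should produce.
P = MC gives -429 - 84y + 9y^2 = 0, with roots -11/3 and 13. Take the larger (rising MC): y* = 13.
Check: AVC at y = 13 is $111 ≤ P, so revenue covers variable cost.
Profit = P·y − TC = 579·13 − 1584 = $5943.

Produce at y = 13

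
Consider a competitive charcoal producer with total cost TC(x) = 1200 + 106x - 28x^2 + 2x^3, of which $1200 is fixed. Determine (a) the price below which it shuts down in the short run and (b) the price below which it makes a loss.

Shutdown price = $8; break-even price = $146

Shutdown price = min AVC. AVC = 106 - 28x + 2x^2, with vertex at x = 7 and minimum $8.
ATC = 1200/x + 106 - 28x + 2x^2. Setting dATC/dx = −1200/x^2 − 28 + 4x = 0 gives x = 10 (since 4·10^3 − 28·10^2 = 1200).
min ATC = 1200/10 + 106 − 28·10 + 2·10^2 = $146. That is the break-even price.
For $8 ≤ P < $146 the firm produces at a loss; below $8 it shuts down.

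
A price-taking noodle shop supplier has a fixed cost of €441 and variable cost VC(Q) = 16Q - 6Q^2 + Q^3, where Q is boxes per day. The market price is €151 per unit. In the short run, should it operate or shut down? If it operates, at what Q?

Produce at Q = 9

Variable cost is VC = 16Q - 6Q^2 + Q^3, so AVC = VC/Q = 16 - 6Q + Q^2 and MC = dTC/dQ = 16 - 12Q + 3Q^2.
AVC is minimized where dAVC/dQ = -6 + 2Q = 0, at Q = 3; min AVC = 16 - 6·3 + 3^2 = €7.
P = €151 exceeds min AVC = €7, so the firm stays open.
Solving P = MC: -135 - 12Q + 3Q^2 = 0 ⇒ Q = -5 or 9. On the upward-sloping branch, Q* = 9.
Check: AVC at Q = 9 is €43 ≤ P, so revenue covers variable cost.
Profit = P·Q − TC = 151·9 − 828 = €531.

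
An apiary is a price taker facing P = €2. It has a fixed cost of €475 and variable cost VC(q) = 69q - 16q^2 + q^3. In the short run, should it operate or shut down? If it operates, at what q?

From TC, MC = TC'(q) = 69 - 32q + 3q^2 and AVC = VC/q = 69 - 16q + q^2.
AVC is minimized where dAVC/dq = -16 + 2q = 0, at q = 8; min AVC = 69 - 16·8 + 8^2 = €5.
P = €2 lies below min AVC = €5; no output level covers variable cost.
Shutting down limits the loss to fixed cost, €475.

Shut down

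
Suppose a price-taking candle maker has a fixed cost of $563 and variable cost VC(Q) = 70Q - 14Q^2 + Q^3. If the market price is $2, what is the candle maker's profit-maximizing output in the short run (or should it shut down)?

Shut down

Strip out fixed cost: VC = 70Q - 14Q^2 + Q^3. Then AVC = 70 - 14Q + Q^2 and MC = 70 - 28Q + 3Q^2.
The AVC parabola has its vertex at Q = 14/2 = 7, where AVC = 70 - 14·7 + 7^2 = $21.
P = $2 lies below min AVC = $21; no output level covers variable cost.
Best response: produce nothing and absorb the $563 fixed cost.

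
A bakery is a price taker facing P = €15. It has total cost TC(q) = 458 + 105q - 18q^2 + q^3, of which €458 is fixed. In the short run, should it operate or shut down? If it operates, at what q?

Strip out fixed cost: VC = 105q - 18q^2 + q^3. Then AVC = 105 - 18q + q^2 and MC = 105 - 36q + 3q^2.
AVC is minimized where dAVC/dq = -18 + 2q = 0, at q = 9; min AVC = 105 - 18·9 + 9^2 = €24.
With P < min AVC (€15 < €24), every unit sold adds to the loss.
The firm minimizes its loss by shutting down and losing only its fixed cost of €458.

Shut down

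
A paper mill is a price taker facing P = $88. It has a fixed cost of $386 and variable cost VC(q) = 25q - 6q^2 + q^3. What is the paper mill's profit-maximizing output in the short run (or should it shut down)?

Variable cost is VC = 25q - 6q^2 + q^3, so AVC = VC/q = 25 - 6q + q^2 and MC = dTC/dq = 25 - 12q + 3q^2.
AVC hits its minimum where MC = AVC, at q = 3, giving min AVC = 25 - 6·3 + 3^2 = $16.
Because $88 ≥ $16, revenue can cover variable cost; the firm operates.
Solving P = MC: -63 - 12q + 3q^2 = 0 ⇒ q = -3 or 7. On the upward-sloping branch, q* = 7.
Check: AVC at q = 7 is $32 ≤ P, so revenue covers variable cost.
Profit = P·q − TC = 88·7 − 610 = $6.

Produce at q = 7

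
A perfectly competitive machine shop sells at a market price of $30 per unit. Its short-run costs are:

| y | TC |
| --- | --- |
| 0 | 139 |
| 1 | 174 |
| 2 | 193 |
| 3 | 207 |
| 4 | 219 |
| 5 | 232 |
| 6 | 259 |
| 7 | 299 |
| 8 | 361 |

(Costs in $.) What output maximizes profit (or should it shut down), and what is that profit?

Profit at each row (π = 30y − TC): y=0: -139; y=1: -144; y=2: -133; y=3: -117; y=4: -99; y=5: -82; y=6: -79; y=7: -89; y=8: -121.
Profit is maximized at y = 6. AVC there is 120/6 = $20 ≤ P, so producing beats shutting down (which would give -$139).

y = 6; profit = -$79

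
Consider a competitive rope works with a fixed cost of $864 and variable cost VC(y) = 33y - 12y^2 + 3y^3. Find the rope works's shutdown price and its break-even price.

Shutdown price = min AVC. AVC = 33 - 12y + 3y^2, with vertex at y = 2 and minimum $21.
ATC = 864/y + 33 - 12y + 3y^2. Setting dATC/dy = −864/y^2 − 12 + 6y = 0 gives y = 6 (since 6·6^3 − 12·6^2 = 864).
min ATC = 864/6 + 33 − 12·6 + 3·6^2 = $213. That is the break-even price.
Between these two prices the firm operates at a loss; above $213 it earns a profit.

Shutdown price = $21; break-even price = $213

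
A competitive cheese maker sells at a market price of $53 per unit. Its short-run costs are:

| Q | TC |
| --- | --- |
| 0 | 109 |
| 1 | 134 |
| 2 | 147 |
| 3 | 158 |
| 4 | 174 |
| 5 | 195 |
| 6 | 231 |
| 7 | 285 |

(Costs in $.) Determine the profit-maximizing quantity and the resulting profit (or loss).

Tabulate TR − TC: Q=0: -109; Q=1: -81; Q=2: -41; Q=3: 1; Q=4: 38; Q=5: 70; Q=6: 87; Q=7: 86.
Profit is maximized at Q = 6. AVC there is 122/6 = $20.33 ≤ P, so producing beats shutting down (which would give -$109).

Q = 6; profit = $87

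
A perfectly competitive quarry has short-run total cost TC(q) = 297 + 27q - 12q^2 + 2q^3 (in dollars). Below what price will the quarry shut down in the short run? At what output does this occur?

The firm shuts down when price falls below the minimum of average variable cost. AVC = VC/q = 27 - 12q + 2q^2.
dAVC/dq = -12 + 4q = 0 gives q = 3. min AVC = 27 - 12·3 + 2·3^2 = 9.
For P < $9 the firm produces nothing.

$9 per unit, at q = 3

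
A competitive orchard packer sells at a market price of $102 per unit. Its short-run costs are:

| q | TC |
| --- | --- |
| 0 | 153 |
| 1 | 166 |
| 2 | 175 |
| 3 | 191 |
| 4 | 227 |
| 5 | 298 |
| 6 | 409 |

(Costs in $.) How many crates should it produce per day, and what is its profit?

q = 5; profit = $212

Compute π = P·q − TC at each output: q=0: -153; q=1: -64; q=2: 29; q=3: 115; q=4: 181; q=5: 212; q=6: 203.
Profit is maximized at q = 5. AVC there is 145/5 = $29 ≤ P, so producing beats shutting down (which would give -$153).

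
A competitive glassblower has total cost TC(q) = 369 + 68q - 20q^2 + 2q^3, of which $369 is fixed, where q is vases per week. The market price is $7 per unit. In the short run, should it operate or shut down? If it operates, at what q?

Strip out fixed cost: VC = 68q - 20q^2 + 2q^3. Then AVC = 68 - 20q + 2q^2 and MC = 68 - 40q + 6q^2.
AVC hits its minimum where MC = AVC, at q = 5, giving min AVC = 68 - 20·5 + 2·5^2 = $18.
With P < min AVC ($7 < $18), every unit sold adds to the loss.
Shutting down limits the loss to fixed cost, $369.

Shut down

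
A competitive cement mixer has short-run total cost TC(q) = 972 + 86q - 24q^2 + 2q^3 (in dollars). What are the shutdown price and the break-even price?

Shutdown price = $14; break-even price = $140

Shutdown price = min AVC. AVC = 86 - 24q + 2q^2, with vertex at q = 6 and minimum $14.
ATC = 972/q + 86 - 24q + 2q^2. Setting dATC/dq = −972/q^2 − 24 + 4q = 0 gives q = 9 (since 4·9^3 − 24·9^2 = 972).
min ATC = 972/9 + 86 − 24·9 + 2·9^2 = $140. That is the break-even price.
For $14 ≤ P < $140 the firm produces at a loss; below $14 it shuts down.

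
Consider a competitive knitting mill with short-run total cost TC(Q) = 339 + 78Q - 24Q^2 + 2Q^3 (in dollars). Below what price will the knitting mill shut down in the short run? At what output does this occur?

The shutdown price is the minimum of AVC. VC = 78Q - 24Q^2 + 2Q^3, so AVC = 78 - 24Q + 2Q^2.
At the minimum of AVC, MC = AVC. MC = 78 - 48Q + 6Q^2; setting MC = AVC gives 4Q^2 - 24Q = 0, so Q = 6. min AVC = 6.
So the shutdown price is $6.

$6 per unit, at Q = 6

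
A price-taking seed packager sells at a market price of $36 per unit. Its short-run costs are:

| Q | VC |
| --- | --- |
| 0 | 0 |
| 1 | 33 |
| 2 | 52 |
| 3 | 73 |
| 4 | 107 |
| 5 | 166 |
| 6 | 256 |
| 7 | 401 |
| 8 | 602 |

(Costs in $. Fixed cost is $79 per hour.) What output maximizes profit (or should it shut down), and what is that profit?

Q = 4; profit = -$42

Tabulate TR − TC: Q=0: -79; Q=1: -76; Q=2: -59; Q=3: -44; Q=4: -42; Q=5: -65; Q=6: -119; Q=7: -228; Q=8: -393.
Profit is maximized at Q = 4. AVC there is 107/4 = $26.75 ≤ P, so producing beats shutting down (which would give -$79).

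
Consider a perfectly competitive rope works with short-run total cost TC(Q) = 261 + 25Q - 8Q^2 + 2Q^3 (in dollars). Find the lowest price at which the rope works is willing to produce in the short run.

Short-run supply begins at min AVC. From VC = 25Q - 8Q^2 + 2Q^3, AVC = 25 - 8Q + 2Q^2.
dAVC/dQ = -8 + 4Q = 0 gives Q = 2. min AVC = 25 - 8·2 + 2·2^2 = 17.
So the shutdown price is $17.

$17 per unit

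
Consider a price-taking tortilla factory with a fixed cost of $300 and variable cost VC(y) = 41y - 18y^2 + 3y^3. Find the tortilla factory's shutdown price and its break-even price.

Shutdown price = $14; break-even price = $86

AVC = 41 - 18y + 3y^2; minimized at y = 3, giving min AVC = $14. That is the shutdown price.
ATC = 300/y + 41 - 18y + 3y^2. Setting dATC/dy = −300/y^2 − 18 + 6y = 0 gives y = 5 (since 6·5^3 − 18·5^2 = 300).
min ATC = 300/5 + 41 − 18·5 + 3·5^2 = $86. That is the break-even price.
For $14 ≤ P < $86 the firm produces at a loss; below $14 it shuts down.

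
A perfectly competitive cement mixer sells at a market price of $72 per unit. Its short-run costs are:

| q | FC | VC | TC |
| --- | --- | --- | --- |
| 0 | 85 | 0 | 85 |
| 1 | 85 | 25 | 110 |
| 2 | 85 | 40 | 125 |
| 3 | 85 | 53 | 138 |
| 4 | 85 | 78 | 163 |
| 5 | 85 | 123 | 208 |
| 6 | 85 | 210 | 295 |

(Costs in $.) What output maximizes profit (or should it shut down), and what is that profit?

Tabulate TR − TC: q=0: -85; q=1: -38; q=2: 19; q=3: 78; q=4: 125; q=5: 152; q=6: 137.
Profit is maximized at q = 5. AVC there is 123/5 = $24.60 ≤ P, so producing beats shutting down (which would give -$85).

q = 5; profit = $152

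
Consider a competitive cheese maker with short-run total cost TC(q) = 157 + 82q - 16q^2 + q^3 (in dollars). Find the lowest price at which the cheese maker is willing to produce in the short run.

Short-run supply begins at min AVC. From VC = 82q - 16q^2 + q^3, AVC = 82 - 16q + q^2.
dAVC/dq = -16 + 2q = 0 gives q = 8. min AVC = 82 - 16·8 + 8^2 = 18.
The firm shuts down for any P below $18.

$18 per unit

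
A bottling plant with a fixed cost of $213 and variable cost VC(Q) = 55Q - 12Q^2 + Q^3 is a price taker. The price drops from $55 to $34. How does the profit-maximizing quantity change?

Output falls from 8 to 7

AVC = 55 - 12Q + Q^2, minimized at Q = 6 where min AVC = $19. MC = 55 - 24Q + 3Q^2.
At P = $55 ≥ min AVC, set P = MC on the rising branch: Q = 8.
At P = $34 ≥ min AVC, set P = MC: Q = 7. The firm stays open but cuts output.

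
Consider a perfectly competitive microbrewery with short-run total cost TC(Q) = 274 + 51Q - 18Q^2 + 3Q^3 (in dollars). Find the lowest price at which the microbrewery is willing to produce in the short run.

$24 per unit

The shutdown price is the minimum of AVC. VC = 51Q - 18Q^2 + 3Q^3, so AVC = 51 - 18Q + 3Q^2.
At the minimum of AVC, MC = AVC. MC = 51 - 36Q + 9Q^2; setting MC = AVC gives 6Q^2 - 18Q = 0, so Q = 3. min AVC = 24.
For P < $24 the firm produces nothing.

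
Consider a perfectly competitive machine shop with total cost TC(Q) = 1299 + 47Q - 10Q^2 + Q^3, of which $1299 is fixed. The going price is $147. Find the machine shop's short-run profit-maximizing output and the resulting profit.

AVC = 47 - 10Q + Q^2; min AVC = $22 at Q = 5. Since P = $147 ≥ min AVC, the firm produces.
With MC = 47 - 20Q + 3Q^2, P = MC on the upward-sloping part at Q* = 10.
TR = 147·10 = 1470. TC = 1299 + 470 = 1769. Profit = 1470 − 1769 = -$299.
Shutting down would mean losing the fixed cost of $1299, so operating at a loss of $299 is better by $1000.

Profit = -$299 at Q = 10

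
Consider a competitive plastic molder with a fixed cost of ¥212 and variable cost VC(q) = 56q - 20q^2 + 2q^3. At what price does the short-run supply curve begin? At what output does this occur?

¥6 per unit, at q = 5

The shutdown price is the minimum of AVC. VC = 56q - 20q^2 + 2q^3, so AVC = 56 - 20q + 2q^2.
At the minimum of AVC, MC = AVC. MC = 56 - 40q + 6q^2; setting MC = AVC gives 4q^2 - 20q = 0, so q = 5. min AVC = 6.
So the shutdown price is ¥6.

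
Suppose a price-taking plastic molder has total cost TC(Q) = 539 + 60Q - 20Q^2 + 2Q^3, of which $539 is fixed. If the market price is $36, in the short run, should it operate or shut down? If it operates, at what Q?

From TC, MC = TC'(Q) = 60 - 40Q + 6Q^2 and AVC = VC/Q = 60 - 20Q + 2Q^2.
The AVC parabola has its vertex at Q = 20/4 = 5, where AVC = 60 - 20·5 + 2·5^2 = $10.
P = $36 exceeds min AVC = $10, so the firm stays open.
Solving P = MC: 24 - 40Q + 6Q^2 = 0 ⇒ Q = 2/3 or 6. On the upward-sloping branch, Q* = 6.
Check: AVC at Q = 6 is $12 ≤ P, so revenue covers variable cost.
Profit = P·Q − TC = 36·6 − 611 = -$395, a loss, but smaller than the $539 fixed cost the firm would lose by shutting down.

Produce at Q = 6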